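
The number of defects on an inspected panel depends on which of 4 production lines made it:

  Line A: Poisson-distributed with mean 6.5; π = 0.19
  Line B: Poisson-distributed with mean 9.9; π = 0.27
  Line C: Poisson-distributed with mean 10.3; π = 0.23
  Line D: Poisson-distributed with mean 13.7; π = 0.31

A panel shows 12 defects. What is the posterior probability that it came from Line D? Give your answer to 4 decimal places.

The responsibility of component k is π_k f_k(x) divided by Σ_j π_j f_j(x).
Evaluate each component's likelihood at the observed value:
  f_A = 0.0178529
  f_B = 0.0928475
  f_C = 0.10011
  f_D = 0.102441
Unnormalised posteriors:
  π_A·f_A = 0.19 × 0.0178529 = 0.00339205
  π_B·f_B = 0.27 × 0.0928475 = 0.0250688
  π_C·f_C = 0.23 × 0.10011 = 0.0230253
  π_D·f_D = 0.31 × 0.102441 = 0.0317568
Sum: 0.00339205 + 0.0250688 + 0.0230253 + 0.0317568 = 0.0832429
So the posterior for Line D is 0.0317568 / 0.0832429 ≈ 0.3815.

0.3815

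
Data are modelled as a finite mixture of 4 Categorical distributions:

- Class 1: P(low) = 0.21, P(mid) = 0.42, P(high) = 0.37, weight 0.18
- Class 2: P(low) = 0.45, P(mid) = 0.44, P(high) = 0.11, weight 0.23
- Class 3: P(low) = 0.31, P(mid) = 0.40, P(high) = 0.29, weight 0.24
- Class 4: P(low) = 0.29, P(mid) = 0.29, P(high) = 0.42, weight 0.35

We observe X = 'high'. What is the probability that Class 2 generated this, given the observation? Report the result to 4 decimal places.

0.0820

By Bayes' theorem, P(k | x) = w_k f_k(x) / Σ_j w_j f_j(x).
Evaluate each component's likelihood at the observed value:
  f_1 = 0.37
  f_2 = 0.11
  f_3 = 0.29
  f_4 = 0.42
Unnormalised posteriors:
  w_1·f_1 = 0.18 × 0.37 = 0.0666
  w_2·f_2 = 0.23 × 0.11 = 0.0253
  w_3·f_3 = 0.24 × 0.29 = 0.0696
  w_4·f_4 = 0.35 × 0.42 = 0.147
Marginal: 0.0666 + 0.0253 + 0.0696 + 0.147 = 0.3085
P(Class 2 | the observation) ≈ 0.0820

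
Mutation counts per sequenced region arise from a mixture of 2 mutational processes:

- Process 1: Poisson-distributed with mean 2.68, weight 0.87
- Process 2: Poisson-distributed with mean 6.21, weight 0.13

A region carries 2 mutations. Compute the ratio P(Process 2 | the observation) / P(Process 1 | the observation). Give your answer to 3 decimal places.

The posterior odds equal the prior odds times the likelihood ratio: (P(Z=i)/P(Z=j))·(f_i(x)/f_j(x)).
Evaluate each component's likelihood at the observed value:
  L_1 = e^(−2.68)·2.68^2/2! = 0.246224
  L_2 = e^(−6.21)·6.21^2/2! = 0.0387422
Odds = (0.13/0.87) × (0.0387422/0.246224) = 0.149425 × 0.157345 ≈ 0.024

0.024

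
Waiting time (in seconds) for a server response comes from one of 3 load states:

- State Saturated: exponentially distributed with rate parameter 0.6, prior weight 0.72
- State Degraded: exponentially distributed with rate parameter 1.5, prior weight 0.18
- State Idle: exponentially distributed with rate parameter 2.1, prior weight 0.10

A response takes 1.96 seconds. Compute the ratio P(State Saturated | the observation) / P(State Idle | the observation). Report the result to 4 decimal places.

Only the two components matter; the odds are (π_i f_i(x)) / (π_j f_j(x)).
Evaluate each component's likelihood at the observed value:
  p_Saturated = 0.185106
  p_Degraded = 0.0792986
  p_Idle = 0.0342502
0.133276 / 0.00342502 ≈ 38.9126

38.9126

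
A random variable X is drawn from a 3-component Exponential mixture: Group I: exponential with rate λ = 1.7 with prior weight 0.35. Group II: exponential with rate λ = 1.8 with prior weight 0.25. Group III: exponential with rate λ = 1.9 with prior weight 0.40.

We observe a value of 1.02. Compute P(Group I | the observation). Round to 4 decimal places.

0.3670

P(component k | x) = π_k·f_k(x) / marginal(x), where marginal(x) = Σ_j π_j·f_j(x).
Component likelihoods at x = 1.02:
  p_I = 0.30018
  p_II = 0.287017
  p_III = 0.273584
Unnormalised posteriors:
  π_I·p_I = 0.35 × 0.30018 = 0.105063
  π_II·p_II = 0.25 × 0.287017 = 0.0717543
  π_III·p_III = 0.40 × 0.273584 = 0.109434
Sum: 0.105063 + 0.0717543 + 0.109434 = 0.286251
P(Group I | the observation) = 0.105063 / 0.286251 ≈ 0.3670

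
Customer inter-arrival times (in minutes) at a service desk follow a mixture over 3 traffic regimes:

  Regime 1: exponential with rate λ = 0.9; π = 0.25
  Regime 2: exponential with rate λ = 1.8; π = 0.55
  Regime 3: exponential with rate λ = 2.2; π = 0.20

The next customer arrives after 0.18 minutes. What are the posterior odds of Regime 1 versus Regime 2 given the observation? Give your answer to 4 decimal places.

0.2672

Posterior odds = (π_i f_i(x)) / (π_j f_j(x)); the normalising sum cancels.
Component likelihoods at x = 0.18 minutes:
  p_1 = 0.765397
  p_2 = 1.30185
  p_3 = 1.48061
0.191349 / 0.716018 ≈ 0.2672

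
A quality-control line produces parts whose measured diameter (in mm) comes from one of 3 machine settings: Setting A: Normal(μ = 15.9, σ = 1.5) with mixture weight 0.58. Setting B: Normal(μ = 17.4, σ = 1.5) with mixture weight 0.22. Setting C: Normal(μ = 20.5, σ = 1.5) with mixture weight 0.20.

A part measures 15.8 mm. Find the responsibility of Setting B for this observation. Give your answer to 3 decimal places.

0.177

P(component k | x) = π_k·f_k(x) / marginal(x), where marginal(x) = Σ_j π_j·f_j(x).
Component likelihoods at x = 15.8 mm:
  p_A = 0.265371
  p_B = 0.150575
  p_C = 0.00196298
Unnormalised posteriors:
  π_A·p_A = 0.58 × 0.265371 = 0.153915
  π_B·p_B = 0.22 × 0.150575 = 0.0331265
  π_C·p_C = 0.20 × 0.00196298 = 0.000392596
Denominator: 0.153915 + 0.0331265 + 0.000392596 = 0.187434
Responsibility of Setting B: 0.0331265 / 0.187434 ≈ 0.177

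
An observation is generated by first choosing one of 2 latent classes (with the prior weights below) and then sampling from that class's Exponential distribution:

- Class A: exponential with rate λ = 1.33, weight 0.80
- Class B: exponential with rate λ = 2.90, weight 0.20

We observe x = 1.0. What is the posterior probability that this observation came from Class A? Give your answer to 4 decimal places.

By Bayes' theorem, P(k | x) = P(Z=k) f_k(x) / Σ_j P(Z=j) f_j(x).
Evaluate each component's likelihood at the observed value:
  f_A = 1.33·e^(−1.33·1.0) = 1.33·e^(−1.3300) = 0.351755
  f_B = 2.90·e^(−2.90·1.0) = 2.90·e^(−2.9000) = 0.159567
Weight by the priors:
  P(Z=A)·f_A = 0.80 × 0.351755 = 0.281404
  P(Z=B)·f_B = 0.20 × 0.159567 = 0.0319135
Marginal: 0.281404 + 0.0319135 = 0.313317
P(Class A | 1.0) = 0.281404 / 0.313317 ≈ 0.8981

0.8981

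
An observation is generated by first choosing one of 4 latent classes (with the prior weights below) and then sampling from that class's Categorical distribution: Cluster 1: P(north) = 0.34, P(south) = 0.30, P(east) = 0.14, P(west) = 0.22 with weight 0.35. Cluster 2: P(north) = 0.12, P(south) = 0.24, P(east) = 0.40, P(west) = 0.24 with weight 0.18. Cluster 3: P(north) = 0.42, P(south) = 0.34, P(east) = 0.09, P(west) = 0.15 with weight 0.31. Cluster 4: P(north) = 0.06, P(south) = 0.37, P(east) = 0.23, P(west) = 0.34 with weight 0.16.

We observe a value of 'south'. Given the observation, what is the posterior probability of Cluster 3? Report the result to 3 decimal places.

Apply Bayes' rule: the posterior for each component is proportional to its prior times its likelihood at x.
Categorical probabilities:
  p_1 = 0.3
  p_2 = 0.24
  p_3 = 0.34
  p_4 = 0.37
Weight by the priors:
  P(Z=1)·p_1 = 0.35 × 0.3 = 0.105
  P(Z=2)·p_2 = 0.18 × 0.24 = 0.0432
  P(Z=3)·p_3 = 0.31 × 0.34 = 0.1054
  P(Z=4)·p_4 = 0.16 × 0.37 = 0.0592
Sum: 0.105 + 0.0432 + 0.1054 + 0.0592 = 0.3128
So the posterior for Cluster 3 is 0.1054 / 0.3128 ≈ 0.337.

0.337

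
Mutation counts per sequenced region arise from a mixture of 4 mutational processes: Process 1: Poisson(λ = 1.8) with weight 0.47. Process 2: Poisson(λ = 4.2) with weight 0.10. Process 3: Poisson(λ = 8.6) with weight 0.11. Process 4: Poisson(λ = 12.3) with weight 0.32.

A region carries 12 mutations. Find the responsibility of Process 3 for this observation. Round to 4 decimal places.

0.1592

Posterior ∝ prior × likelihood, so P(k | x) ∝ P(Z=k) f_k(x); normalise over all components.
Evaluate each component's likelihood at the observed value:
  L_1 = 3.99211e-07
  L_2 = 0.00094323
  L_3 = 0.0629089
  L_4 = 0.113947
Prior × likelihood for each component:
  P(Z=1)·L_1 = 0.47 × 3.99211e-07 = 1.87629e-07
  P(Z=2)·L_2 = 0.10 × 0.00094323 = 9.4323e-05
  P(Z=3)·L_3 = 0.11 × 0.0629089 = 0.00691998
  P(Z=4)·L_4 = 0.32 × 0.113947 = 0.036463
Evidence: 1.87629e-07 + 9.4323e-05 + 0.00691998 + 0.036463 = 0.0434775
So the posterior for Process 3 is 0.00691998 / 0.0434775 ≈ 0.1592.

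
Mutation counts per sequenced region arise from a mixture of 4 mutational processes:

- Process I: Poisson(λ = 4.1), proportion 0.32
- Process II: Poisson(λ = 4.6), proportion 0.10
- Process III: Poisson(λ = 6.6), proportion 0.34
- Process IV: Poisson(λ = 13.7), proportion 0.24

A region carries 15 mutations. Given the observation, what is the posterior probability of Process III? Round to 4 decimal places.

0.0291

The responsibility of component k is w_k f_k(x) divided by Σ_j w_j f_j(x).
Component likelihoods at x = 15 mutations:
  p_I = e^(−4.1)·4.1^15/15! = 1.97084e-05
  p_II = e^(−4.6)·4.6^15/15! = 6.71604e-05
  p_III = e^(−6.6)·6.6^15/15! = 0.00204322
  p_IV = e^(−13.7)·13.7^15/15! = 0.0964883
Multiply by the mixture weights:
  w_I·p_I = 0.32 × 1.97084e-05 = 6.30668e-06
  w_II·p_II = 0.10 × 6.71604e-05 = 6.71604e-06
  w_III·p_III = 0.34 × 0.00204322 = 0.000694696
  w_IV·p_IV = 0.24 × 0.0964883 = 0.0231572
Denominator: 6.30668e-06 + 6.71604e-06 + 0.000694696 + 0.0231572 = 0.0238649
P(Process III | the observation) ≈ 0.0291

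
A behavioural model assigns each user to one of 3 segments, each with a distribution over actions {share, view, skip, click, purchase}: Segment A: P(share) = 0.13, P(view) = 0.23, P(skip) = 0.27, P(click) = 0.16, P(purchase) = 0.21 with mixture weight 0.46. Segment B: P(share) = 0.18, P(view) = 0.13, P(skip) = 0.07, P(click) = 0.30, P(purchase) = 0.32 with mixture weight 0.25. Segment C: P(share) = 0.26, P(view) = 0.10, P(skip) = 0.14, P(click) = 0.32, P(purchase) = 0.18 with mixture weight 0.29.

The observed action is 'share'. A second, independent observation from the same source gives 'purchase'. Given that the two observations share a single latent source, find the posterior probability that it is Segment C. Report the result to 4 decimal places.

0.3349

Apply Bayes' rule: the posterior for each component is proportional to its prior times its likelihood at x.
Since both observations come from the same component, the likelihood for component k is f_k(x₁)·f_k(x₂).
  f_A = [P(share | comp) = 0.13] × [0.21] = 0.0273
  f_B = [P(share | comp) = 0.18] × [0.32] = 0.0576
  f_C = [P(share | comp) = 0.26] × [0.18] = 0.0468
Multiply by the mixture weights:
  π_A·f_A = 0.46 × 0.0273 = 0.012558
  π_B·f_B = 0.25 × 0.0576 = 0.0144
  π_C·f_C = 0.29 × 0.0468 = 0.013572
Marginal: 0.012558 + 0.0144 + 0.013572 = 0.04053
So the posterior for Segment C is 0.013572 / 0.04053 ≈ 0.3349.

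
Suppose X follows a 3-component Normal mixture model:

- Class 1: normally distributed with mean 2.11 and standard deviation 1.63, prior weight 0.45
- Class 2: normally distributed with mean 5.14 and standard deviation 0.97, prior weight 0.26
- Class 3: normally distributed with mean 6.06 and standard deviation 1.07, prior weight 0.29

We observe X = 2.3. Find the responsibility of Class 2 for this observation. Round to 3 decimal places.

0.013

Apply Bayes' rule: the posterior for each component is proportional to its prior times its likelihood at x.
Normal densities:
  L_1 = (1/(1.63·√(2π)))·exp(−(2.3−2.11)²/(2·1.63²)) = 0.244750·exp(-0.00679) = 0.243093
  L_2 = (1/(0.97·√(2π)))·exp(−(2.3−5.14)²/(2·0.97²)) = 0.411281·exp(-4.28611) = 0.00565855
  L_3 = (1/(1.07·√(2π)))·exp(−(2.3−6.06)²/(2·1.07²)) = 0.372843·exp(-6.17416) = 0.000776464
Multiply by the mixture weights:
  π_1·L_1 = 0.45 × 0.243093 = 0.109392
  π_2·L_2 = 0.26 × 0.00565855 = 0.00147122
  π_3·L_3 = 0.29 × 0.000776464 = 0.000225174
Normaliser: 0.109392 + 0.00147122 + 0.000225174 = 0.111088
Responsibility of Class 2: 0.00147122 / 0.111088 ≈ 0.013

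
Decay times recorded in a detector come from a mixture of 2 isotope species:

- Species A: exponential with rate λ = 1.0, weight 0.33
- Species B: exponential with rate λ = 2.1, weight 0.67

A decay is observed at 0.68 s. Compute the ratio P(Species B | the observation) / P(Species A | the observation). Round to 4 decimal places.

Only the two components matter; the odds are (P(Z=i) f_i(x)) / (P(Z=j) f_j(x)).
Component likelihoods at x = 0.68 s:
  L_A = 0.506617
  L_B = 0.503555
Posterior odds = (P(Z=B)·L_B) / (P(Z=A)·L_A) = (0.67·0.503555) / (0.33·0.506617) = 0.337382 / 0.167184 ≈ 2.0180

2.0180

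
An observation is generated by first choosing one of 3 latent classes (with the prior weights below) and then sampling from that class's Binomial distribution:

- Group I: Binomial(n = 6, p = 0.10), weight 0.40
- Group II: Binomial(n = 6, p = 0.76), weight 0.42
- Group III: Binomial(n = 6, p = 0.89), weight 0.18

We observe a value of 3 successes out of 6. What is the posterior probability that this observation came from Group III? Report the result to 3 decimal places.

P(component k | x) = w_k·f_k(x) / marginal(x), where marginal(x) = Σ_j w_j·f_j(x).
Evaluate each component's likelihood at the observed value:
  p_I = C(6,3)·0.10^3·0.90^3 = 20·0.001·0.729 = 0.01458
  p_II = C(6,3)·0.76^3·0.24^3 = 20·0.438976·0.013824 = 0.121368
  p_III = C(6,3)·0.89^3·0.11^3 = 20·0.704969·0.001331 = 0.0187663
Weight by the priors:
  w_I·p_I = 0.40 × 0.01458 = 0.005832
  w_II·p_II = 0.42 × 0.121368 = 0.0509746
  w_III·p_III = 0.18 × 0.0187663 = 0.00337793
Marginal: 0.005832 + 0.0509746 + 0.00337793 = 0.0601845
Responsibility of Group III: 0.00337793 / 0.0601845 ≈ 0.056

0.056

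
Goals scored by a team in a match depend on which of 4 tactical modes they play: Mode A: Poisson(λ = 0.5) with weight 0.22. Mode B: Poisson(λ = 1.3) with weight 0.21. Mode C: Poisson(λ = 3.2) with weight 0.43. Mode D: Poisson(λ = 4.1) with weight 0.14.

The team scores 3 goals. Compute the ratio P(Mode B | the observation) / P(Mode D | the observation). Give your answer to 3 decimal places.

The posterior odds equal the prior odds times the likelihood ratio: (π_i/π_j)·(f_i(x)/f_j(x)).
Evaluate each component's likelihood at the observed value:
  f_A = e^(−0.5)·0.5^3/3! = 0.0126361
  f_B = e^(−1.3)·1.3^3/3! = 0.0997921
  f_C = e^(−3.2)·3.2^3/3! = 0.222616
  f_D = e^(−4.1)·4.1^3/3! = 0.190368
Odds = (0.21/0.14) × (0.0997921/0.190368) = 1.5 × 0.524207 ≈ 0.786

0.786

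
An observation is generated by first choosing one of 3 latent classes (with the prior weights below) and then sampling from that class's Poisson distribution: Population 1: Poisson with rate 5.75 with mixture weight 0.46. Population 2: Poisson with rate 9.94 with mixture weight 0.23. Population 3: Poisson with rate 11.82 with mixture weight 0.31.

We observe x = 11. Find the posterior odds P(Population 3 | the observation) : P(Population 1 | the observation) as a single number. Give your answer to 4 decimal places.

4.3140

The posterior odds equal the prior odds times the likelihood ratio: (w_i/w_j)·(f_i(x)/f_j(x)).
Component likelihoods at x = 11:
  p_1 = 0.0181133
  p_2 = 0.113034
  p_3 = 0.115951
0.0359449 / 0.00833211 ≈ 4.3140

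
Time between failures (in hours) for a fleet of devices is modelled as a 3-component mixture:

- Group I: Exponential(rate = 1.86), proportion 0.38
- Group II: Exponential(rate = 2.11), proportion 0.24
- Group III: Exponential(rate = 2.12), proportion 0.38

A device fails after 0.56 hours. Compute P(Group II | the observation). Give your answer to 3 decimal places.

0.239

By Bayes' theorem, P(k | x) = π_k f_k(x) / Σ_j π_j f_j(x).
Exponential densities:
  p_I = 1.86·e^(−1.86·0.56) = 1.86·e^(−1.0416) = 0.656375
  p_II = 2.11·e^(−2.11·0.56) = 2.11·e^(−1.1816) = 0.647322
  p_III = 2.12·e^(−2.12·0.56) = 2.12·e^(−1.1872) = 0.646757
Weight by the priors:
  π_I·p_I = 0.38 × 0.656375 = 0.249422
  π_II·p_II = 0.24 × 0.647322 = 0.155357
  π_III·p_III = 0.38 × 0.646757 = 0.245768
Evidence: 0.249422 + 0.155357 + 0.245768 = 0.650547
P(Group II | the observation) = 0.155357 / 0.650547 ≈ 0.239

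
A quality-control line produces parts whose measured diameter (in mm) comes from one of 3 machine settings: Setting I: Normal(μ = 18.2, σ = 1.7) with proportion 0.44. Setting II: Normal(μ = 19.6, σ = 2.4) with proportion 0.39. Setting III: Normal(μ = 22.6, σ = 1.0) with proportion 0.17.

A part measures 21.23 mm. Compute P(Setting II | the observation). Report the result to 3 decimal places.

The responsibility of component k is w_k f_k(x) divided by Σ_j w_j f_j(x).
Evaluate each component's likelihood at the observed value:
  f_I = 0.0479327
  f_II = 0.131988
  f_III = 0.15608
Prior × likelihood for each component:
  w_I·f_I = 0.44 × 0.0479327 = 0.0210904
  w_II·f_II = 0.39 × 0.131988 = 0.0514755
  w_III·f_III = 0.17 × 0.15608 = 0.0265335
Sum: 0.0210904 + 0.0514755 + 0.0265335 = 0.0990994
P(Setting II | data) ≈ 0.519

0.519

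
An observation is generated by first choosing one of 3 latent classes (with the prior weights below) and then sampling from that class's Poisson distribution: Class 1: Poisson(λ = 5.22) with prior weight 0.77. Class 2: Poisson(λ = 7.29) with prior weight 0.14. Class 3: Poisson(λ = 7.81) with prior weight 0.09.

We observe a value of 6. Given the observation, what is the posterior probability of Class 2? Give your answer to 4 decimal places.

By Bayes' theorem, P(k | x) = π_k f_k(x) / Σ_j π_j f_j(x).
Poisson probabilities:
  f_1 = e^(−5.22)·5.22^6/6! = 0.15194
  f_2 = e^(−7.29)·7.29^6/6! = 0.142241
  f_3 = e^(−7.81)·7.81^6/6! = 0.12786
Unnormalised posteriors:
  π_1·f_1 = 0.77 × 0.15194 = 0.116994
  π_2·f_2 = 0.14 × 0.142241 = 0.0199138
  π_3·f_3 = 0.09 × 0.12786 = 0.0115074
Denominator: 0.116994 + 0.0199138 + 0.0115074 = 0.148415
So the posterior for Class 2 is 0.0199138 / 0.148415 ≈ 0.1342.

0.1342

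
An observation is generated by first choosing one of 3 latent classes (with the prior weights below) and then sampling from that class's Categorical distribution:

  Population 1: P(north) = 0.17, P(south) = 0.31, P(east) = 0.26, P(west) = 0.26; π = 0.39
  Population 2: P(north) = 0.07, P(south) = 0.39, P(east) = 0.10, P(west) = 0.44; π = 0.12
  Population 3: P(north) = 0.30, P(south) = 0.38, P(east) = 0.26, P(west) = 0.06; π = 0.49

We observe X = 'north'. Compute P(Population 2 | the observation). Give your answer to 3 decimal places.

The responsibility of component k is π_k f_k(x) divided by Σ_j π_j f_j(x).
Categorical probabilities:
  L_1 = 0.17
  L_2 = 0.07
  L_3 = 0.3
Weight by the priors:
  π_1·L_1 = 0.39 × 0.17 = 0.0663
  π_2·L_2 = 0.12 × 0.07 = 0.0084
  π_3·L_3 = 0.49 × 0.3 = 0.147
Sum: 0.0663 + 0.0084 + 0.147 = 0.2217
P(Population 2 | 'north') ≈ 0.038

0.038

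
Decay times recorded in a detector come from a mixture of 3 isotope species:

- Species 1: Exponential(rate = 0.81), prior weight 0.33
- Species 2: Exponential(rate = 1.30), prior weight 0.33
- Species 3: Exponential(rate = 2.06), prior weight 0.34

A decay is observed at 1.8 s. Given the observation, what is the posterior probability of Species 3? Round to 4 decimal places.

0.1423

By Bayes' theorem, P(k | x) = w_k f_k(x) / Σ_j w_j f_j(x).
Exponential densities:
  f_1 = 0.81·e^(−0.81·1.8) = 0.81·e^(−1.4580) = 0.188488
  f_2 = 1.30·e^(−1.30·1.8) = 1.30·e^(−2.3400) = 0.125226
  f_3 = 2.06·e^(−2.06·1.8) = 2.06·e^(−3.7080) = 0.0505246
Unnormalised posteriors:
  w_1·f_1 = 0.33 × 0.188488 = 0.062201
  w_2·f_2 = 0.33 × 0.125226 = 0.0413246
  w_3·f_3 = 0.34 × 0.0505246 = 0.0171784
Sum: 0.062201 + 0.0413246 + 0.0171784 = 0.120704
P(Species 3 | x) ≈ 0.1423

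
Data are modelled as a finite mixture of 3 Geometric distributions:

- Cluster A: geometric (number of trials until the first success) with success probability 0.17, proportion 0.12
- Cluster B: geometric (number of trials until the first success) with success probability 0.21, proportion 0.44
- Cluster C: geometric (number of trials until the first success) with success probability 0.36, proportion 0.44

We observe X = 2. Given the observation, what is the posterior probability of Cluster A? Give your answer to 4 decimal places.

0.0885

Posterior ∝ prior × likelihood, so P(k | x) ∝ π_k f_k(x); normalise over all components.
Evaluate each component's likelihood at the observed value:
  L_A = 0.1411
  L_B = 0.1659
  L_C = 0.2304
Weight by the priors:
  π_A·L_A = 0.12 × 0.1411 = 0.016932
  π_B·L_B = 0.44 × 0.1659 = 0.072996
  π_C·L_C = 0.44 × 0.2304 = 0.101376
Normaliser: 0.016932 + 0.072996 + 0.101376 = 0.191304
P(Cluster A | the observation) ≈ 0.0885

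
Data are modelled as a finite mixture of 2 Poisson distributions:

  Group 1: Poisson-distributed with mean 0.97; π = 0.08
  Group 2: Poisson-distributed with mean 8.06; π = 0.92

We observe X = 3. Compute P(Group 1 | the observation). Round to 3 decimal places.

0.154

Posterior ∝ prior × likelihood, so P(k | x) ∝ π_k f_k(x); normalise over all components.
Poisson probabilities:
  p_1 = e^(−0.97)·0.97^3/3! = 0.0576631
  p_2 = e^(−8.06)·8.06^3/3! = 0.0275702
Unnormalised posteriors:
  π_1·p_1 = 0.08 × 0.0576631 = 0.00461305
  π_2·p_2 = 0.92 × 0.0275702 = 0.0253646
Denominator: 0.00461305 + 0.0253646 = 0.0299777
Responsibility of Group 1: 0.00461305 / 0.0299777 ≈ 0.154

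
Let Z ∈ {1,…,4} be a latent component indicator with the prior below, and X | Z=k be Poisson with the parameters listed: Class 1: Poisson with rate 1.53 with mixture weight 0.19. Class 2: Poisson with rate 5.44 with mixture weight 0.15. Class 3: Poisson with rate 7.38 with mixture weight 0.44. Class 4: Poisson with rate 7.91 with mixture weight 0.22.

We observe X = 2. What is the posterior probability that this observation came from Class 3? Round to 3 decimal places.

Posterior ∝ prior × likelihood, so P(k | x) ∝ π_k f_k(x); normalise over all components.
Component likelihoods at x = 2:
  p_1 = e^(−1.53)·1.53^2/2! = 0.253444
  p_2 = e^(−5.44)·5.44^2/2! = 0.0642105
  p_3 = e^(−7.38)·7.38^2/2! = 0.016982
  p_4 = e^(−7.91)·7.91^2/2! = 0.011483
Prior × likelihood for each component:
  π_1·p_1 = 0.19 × 0.253444 = 0.0481544
  π_2·p_2 = 0.15 × 0.0642105 = 0.00963157
  π_3·p_3 = 0.44 × 0.016982 = 0.00747209
  π_4·p_4 = 0.22 × 0.011483 = 0.00252625
Evidence: 0.0481544 + 0.00963157 + 0.00747209 + 0.00252625 = 0.0677843
So the posterior for Class 3 is 0.00747209 / 0.0677843 ≈ 0.110.

0.110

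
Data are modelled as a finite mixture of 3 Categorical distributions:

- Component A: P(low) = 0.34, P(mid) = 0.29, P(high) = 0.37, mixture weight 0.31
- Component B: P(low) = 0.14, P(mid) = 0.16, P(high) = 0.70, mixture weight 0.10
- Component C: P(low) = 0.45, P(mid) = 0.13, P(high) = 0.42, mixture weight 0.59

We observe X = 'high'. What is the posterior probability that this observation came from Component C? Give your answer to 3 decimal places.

0.573

P(component k | x) = π_k·f_k(x) / marginal(x), where marginal(x) = Σ_j π_j·f_j(x).
Categorical probabilities:
  f_A = P(high | comp) = 0.37
  f_B = P(high | comp) = 0.70
  f_C = P(high | comp) = 0.42
Unnormalised posteriors:
  π_A·f_A = 0.31 × 0.37 = 0.1147
  π_B·f_B = 0.10 × 0.7 = 0.07
  π_C·f_C = 0.59 × 0.42 = 0.2478
Sum: 0.1147 + 0.07 + 0.2478 = 0.4325
P(Component C | x) = 0.2478 / 0.4325 ≈ 0.573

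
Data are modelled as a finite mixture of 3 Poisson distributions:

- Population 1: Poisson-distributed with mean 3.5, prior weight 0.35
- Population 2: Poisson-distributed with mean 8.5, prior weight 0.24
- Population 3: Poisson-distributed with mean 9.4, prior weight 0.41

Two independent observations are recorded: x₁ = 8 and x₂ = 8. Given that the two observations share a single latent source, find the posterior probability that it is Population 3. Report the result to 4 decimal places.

Posterior ∝ prior × likelihood, so P(k | x) ∝ π_k f_k(x); normalise over all components.
Since both observations come from the same component, the likelihood for component k is f_k(x₁)·f_k(x₂).
  f_1 = [e^(−3.5)·3.5^8/8! = 0.0168653] × [0.0168653] = 0.000284437
  f_2 = [e^(−8.5)·8.5^8/8! = 0.137508] × [0.137508] = 0.0189084
  f_3 = [e^(−9.4)·9.4^8/8! = 0.125065] × [0.125065] = 0.0156411
Multiply by the mixture weights:
  π_1·f_1 = 0.35 × 0.000284437 = 9.9553e-05
  π_2·f_2 = 0.24 × 0.0189084 = 0.00453802
  π_3·f_3 = 0.41 × 0.0156411 = 0.00641287
Denominator: 9.9553e-05 + 0.00453802 + 0.00641287 = 0.0110504
P(Population 3 | x₁, x₂) = 0.00641287 / 0.0110504 ≈ 0.5803

0.5803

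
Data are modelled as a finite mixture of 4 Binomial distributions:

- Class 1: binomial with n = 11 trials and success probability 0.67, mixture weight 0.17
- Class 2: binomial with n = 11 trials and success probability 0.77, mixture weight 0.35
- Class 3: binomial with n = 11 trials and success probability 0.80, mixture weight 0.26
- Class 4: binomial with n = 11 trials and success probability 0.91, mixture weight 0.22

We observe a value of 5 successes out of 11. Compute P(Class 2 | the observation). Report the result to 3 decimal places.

Apply Bayes' rule: the posterior for each component is proportional to its prior times its likelihood at x.
Component likelihoods at x = 5 successes out of 11:
  f_1 = C(11,5)·0.67^5·0.33^6 = 462·0.135013·0.00129147 = 0.0805563
  f_2 = C(11,5)·0.77^5·0.23^6 = 462·0.270678·0.000148036 = 0.0185124
  f_3 = C(11,5)·0.80^5·0.20^6 = 462·0.32768·6.4e-05 = 0.00968884
  f_4 = C(11,5)·0.91^5·0.09^6 = 462·0.624032·5.31441e-07 = 0.000153216
Unnormalised posteriors:
  π_1·f_1 = 0.17 × 0.0805563 = 0.0136946
  π_2·f_2 = 0.35 × 0.0185124 = 0.00647934
  π_3·f_3 = 0.26 × 0.00968884 = 0.0025191
  π_4·f_4 = 0.22 × 0.000153216 = 3.37075e-05
Denominator: 0.0136946 + 0.00647934 + 0.0025191 + 3.37075e-05 = 0.0227267
P(Class 2 | x) = 0.00647934 / 0.0227267 ≈ 0.285

0.285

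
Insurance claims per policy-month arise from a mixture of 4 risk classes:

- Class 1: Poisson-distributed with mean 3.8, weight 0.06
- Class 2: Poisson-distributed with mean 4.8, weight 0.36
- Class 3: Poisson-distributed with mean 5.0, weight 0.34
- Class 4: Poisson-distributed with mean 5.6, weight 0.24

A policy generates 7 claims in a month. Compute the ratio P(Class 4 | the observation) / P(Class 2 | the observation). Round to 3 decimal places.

0.881

Since P(k|x) ∝ P(Z=k) f_k(x), the posterior odds are P(Z=i) f_i(x) / (P(Z=j) f_j(x)).
Poisson probabilities:
  p_1 = e^(−3.8)·3.8^7/7! = 0.050785
  p_2 = e^(−4.8)·4.8^7/7! = 0.0958616
  p_3 = e^(−5.0)·5.0^7/7! = 0.104445
  p_4 = e^(−5.6)·5.6^7/7! = 0.126717
0.0304122 / 0.0345102 ≈ 0.881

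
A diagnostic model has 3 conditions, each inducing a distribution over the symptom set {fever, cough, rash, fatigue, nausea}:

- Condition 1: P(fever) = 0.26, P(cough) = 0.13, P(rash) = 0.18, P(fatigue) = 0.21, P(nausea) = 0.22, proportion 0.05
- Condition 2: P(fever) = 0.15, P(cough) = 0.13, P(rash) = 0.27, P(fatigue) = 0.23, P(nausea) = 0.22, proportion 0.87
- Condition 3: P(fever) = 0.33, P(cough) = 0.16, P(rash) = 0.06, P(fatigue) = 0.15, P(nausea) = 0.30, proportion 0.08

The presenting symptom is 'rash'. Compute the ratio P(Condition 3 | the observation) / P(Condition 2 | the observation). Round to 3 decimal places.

0.020

The posterior odds equal the prior odds times the likelihood ratio: (P(Z=i)/P(Z=j))·(f_i(x)/f_j(x)).
Categorical probabilities:
  f_1 = 0.18
  f_2 = 0.27
  f_3 = 0.06
Posterior odds = (P(Z=3)·f_3) / (P(Z=2)·f_2) = (0.08·0.06) / (0.87·0.27) = 0.0048 / 0.2349 ≈ 0.020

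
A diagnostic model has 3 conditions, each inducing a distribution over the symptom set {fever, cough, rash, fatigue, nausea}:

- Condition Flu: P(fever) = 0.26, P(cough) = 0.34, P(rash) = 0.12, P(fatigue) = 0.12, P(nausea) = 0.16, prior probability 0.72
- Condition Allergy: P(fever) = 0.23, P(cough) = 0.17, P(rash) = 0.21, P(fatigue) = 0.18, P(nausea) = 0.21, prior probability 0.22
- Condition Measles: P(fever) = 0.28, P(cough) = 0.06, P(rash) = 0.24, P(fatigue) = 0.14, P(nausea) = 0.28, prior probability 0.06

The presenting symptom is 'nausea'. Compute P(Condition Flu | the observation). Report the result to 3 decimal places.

0.646

By Bayes' theorem, P(k | x) = P(Z=k) f_k(x) / Σ_j P(Z=j) f_j(x).
Categorical probabilities:
  L_Flu = P(nausea | comp) = 0.16
  L_Allergy = P(nausea | comp) = 0.21
  L_Measles = P(nausea | comp) = 0.28
Unnormalised posteriors:
  P(Z=Flu)·L_Flu = 0.72 × 0.16 = 0.1152
  P(Z=Allergy)·L_Allergy = 0.22 × 0.21 = 0.0462
  P(Z=Measles)·L_Measles = 0.06 × 0.28 = 0.0168
Evidence: 0.1152 + 0.0462 + 0.0168 = 0.1782
Responsibility of Condition Flu: 0.1152 / 0.1782 ≈ 0.646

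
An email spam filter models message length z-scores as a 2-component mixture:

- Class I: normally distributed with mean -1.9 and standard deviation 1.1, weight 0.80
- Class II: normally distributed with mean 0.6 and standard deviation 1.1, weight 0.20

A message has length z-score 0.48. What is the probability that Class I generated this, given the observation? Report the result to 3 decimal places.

The responsibility of component k is w_k f_k(x) divided by Σ_j w_j f_j(x).
Evaluate each component's likelihood at the observed value:
  p_I = 0.0349125
  p_II = 0.360523
Weight by the priors:
  w_I·p_I = 0.80 × 0.0349125 = 0.02793
  w_II·p_II = 0.20 × 0.360523 = 0.0721046
Sum: 0.02793 + 0.0721046 = 0.100035
P(Class I | the observation) ≈ 0.279

0.279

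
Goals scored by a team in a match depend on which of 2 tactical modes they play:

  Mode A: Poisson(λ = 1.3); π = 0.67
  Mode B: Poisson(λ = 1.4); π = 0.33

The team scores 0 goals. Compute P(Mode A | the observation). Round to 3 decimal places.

Apply Bayes' rule: the posterior for each component is proportional to its prior times its likelihood at x.
Evaluate each component's likelihood at the observed value:
  f_A = 0.272532
  f_B = 0.246597
Unnormalised posteriors:
  P(Z=A)·f_A = 0.67 × 0.272532 = 0.182596
  P(Z=B)·f_B = 0.33 × 0.246597 = 0.081377
Evidence: 0.182596 + 0.081377 = 0.263973
P(Mode A | the observation) ≈ 0.692

0.692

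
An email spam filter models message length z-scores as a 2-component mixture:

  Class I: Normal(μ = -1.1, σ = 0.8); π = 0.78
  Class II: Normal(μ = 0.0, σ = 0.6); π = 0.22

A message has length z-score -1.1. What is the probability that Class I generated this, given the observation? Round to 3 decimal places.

Posterior ∝ prior × likelihood, so P(k | x) ∝ π_k f_k(x); normalise over all components.
Evaluate each component's likelihood at the observed value:
  L_I = 0.498678
  L_II = 0.123852
Unnormalised posteriors:
  π_I·L_I = 0.78 × 0.498678 = 0.388969
  π_II·L_II = 0.22 × 0.123852 = 0.0272474
Sum: 0.388969 + 0.0272474 = 0.416216
Responsibility of Class I: 0.388969 / 0.416216 ≈ 0.935

0.935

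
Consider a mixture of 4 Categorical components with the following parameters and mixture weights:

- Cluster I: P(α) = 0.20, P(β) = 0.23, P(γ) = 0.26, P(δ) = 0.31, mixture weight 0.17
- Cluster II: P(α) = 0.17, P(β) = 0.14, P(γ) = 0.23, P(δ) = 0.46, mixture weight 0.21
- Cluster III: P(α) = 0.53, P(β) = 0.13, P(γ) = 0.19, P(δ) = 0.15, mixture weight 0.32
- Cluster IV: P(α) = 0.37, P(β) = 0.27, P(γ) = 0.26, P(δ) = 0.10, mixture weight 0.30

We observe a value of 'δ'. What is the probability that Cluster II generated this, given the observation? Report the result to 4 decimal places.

0.4250

Posterior ∝ prior × likelihood, so P(k | x) ∝ P(Z=k) f_k(x); normalise over all components.
Categorical probabilities:
  f_I = 0.31
  f_II = 0.46
  f_III = 0.15
  f_IV = 0.1
Unnormalised posteriors:
  P(Z=I)·f_I = 0.17 × 0.31 = 0.0527
  P(Z=II)·f_II = 0.21 × 0.46 = 0.0966
  P(Z=III)·f_III = 0.32 × 0.15 = 0.048
  P(Z=IV)·f_IV = 0.30 × 0.1 = 0.03
Evidence: 0.0527 + 0.0966 + 0.048 + 0.03 = 0.2273
Responsibility of Cluster II: 0.0966 / 0.2273 ≈ 0.4250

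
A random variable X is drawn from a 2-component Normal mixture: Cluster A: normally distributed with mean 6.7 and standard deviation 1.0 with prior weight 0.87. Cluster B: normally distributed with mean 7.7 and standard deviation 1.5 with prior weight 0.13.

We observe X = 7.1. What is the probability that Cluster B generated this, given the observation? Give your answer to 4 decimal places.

0.0906

By Bayes' theorem, P(k | x) = P(Z=k) f_k(x) / Σ_j P(Z=j) f_j(x).
Component likelihoods at x = 7.1:
  p_A = 0.36827
  p_B = 0.245513
Unnormalised posteriors:
  P(Z=A)·p_A = 0.87 × 0.36827 = 0.320395
  P(Z=B)·p_B = 0.13 × 0.245513 = 0.0319167
Evidence: 0.320395 + 0.0319167 = 0.352312
P(Cluster B | 7.1) ≈ 0.0906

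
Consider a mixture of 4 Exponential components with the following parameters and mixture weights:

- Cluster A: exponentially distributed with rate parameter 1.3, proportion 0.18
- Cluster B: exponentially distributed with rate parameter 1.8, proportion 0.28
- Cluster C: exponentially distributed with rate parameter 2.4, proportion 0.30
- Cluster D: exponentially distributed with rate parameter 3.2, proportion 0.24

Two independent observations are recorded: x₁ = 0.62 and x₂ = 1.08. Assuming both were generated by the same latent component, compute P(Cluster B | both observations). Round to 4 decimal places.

The responsibility of component k is w_k f_k(x) divided by Σ_j w_j f_j(x).
Since both observations come from the same component, the likelihood for component k is f_k(x₁)·f_k(x₂).
  L_A = [1.3·e^(−1.3·0.62) = 1.3·e^(−0.8060) = 0.580633] × [0.319296] = 0.185394
  L_B = [1.8·e^(−1.8·0.62) = 1.8·e^(−1.1160) = 0.589658] × [0.257635] = 0.151916
  L_C = [2.4·e^(−2.4·0.62) = 2.4·e^(−1.4880) = 0.541977] × [0.179688] = 0.097387
  L_D = [3.2·e^(−3.2·0.62) = 3.2·e^(−1.9840) = 0.440058] × [0.100978] = 0.0444363
Weight by the priors:
  w_A·L_A = 0.18 × 0.185394 = 0.0333709
  w_B·L_B = 0.28 × 0.151916 = 0.0425365
  w_C·L_C = 0.30 × 0.097387 = 0.0292161
  w_D·L_D = 0.24 × 0.0444363 = 0.0106647
Evidence: 0.0333709 + 0.0425365 + 0.0292161 + 0.0106647 = 0.115788
Responsibility of Cluster B: 0.0425365 / 0.115788 ≈ 0.3674

0.3674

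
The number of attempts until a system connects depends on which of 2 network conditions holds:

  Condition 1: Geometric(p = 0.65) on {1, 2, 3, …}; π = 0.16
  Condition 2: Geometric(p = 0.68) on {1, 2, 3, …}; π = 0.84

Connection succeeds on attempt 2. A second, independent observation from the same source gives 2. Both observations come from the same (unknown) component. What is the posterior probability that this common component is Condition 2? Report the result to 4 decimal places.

0.8277

The responsibility of component k is P(Z=k) f_k(x) divided by Σ_j P(Z=j) f_j(x).
Since both observations come from the same component, the likelihood for component k is f_k(x₁)·f_k(x₂).
  f_1 = [0.2275] × [0.2275] = 0.0517562
  f_2 = [0.2176] × [0.2176] = 0.0473498
Weight by the priors:
  P(Z=1)·f_1 = 0.16 × 0.0517562 = 0.008281
  P(Z=2)·f_2 = 0.84 × 0.0473498 = 0.0397738
Denominator: 0.008281 + 0.0397738 = 0.0480548
P(Condition 2 | x₁, x₂) = 0.0397738 / 0.0480548 ≈ 0.8277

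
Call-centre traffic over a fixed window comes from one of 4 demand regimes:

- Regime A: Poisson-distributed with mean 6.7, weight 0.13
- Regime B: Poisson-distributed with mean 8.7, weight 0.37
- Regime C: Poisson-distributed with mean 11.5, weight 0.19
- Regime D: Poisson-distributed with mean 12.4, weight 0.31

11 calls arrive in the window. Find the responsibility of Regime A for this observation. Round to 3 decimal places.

0.052

P(component k | x) = π_k·f_k(x) / marginal(x), where marginal(x) = Σ_j π_j·f_j(x).
Evaluate each component's likelihood at the observed value:
  p_A = e^(−6.7)·6.7^11/11! = 0.0376612
  p_B = e^(−8.7)·8.7^11/11! = 0.0901974
  p_C = e^(−11.5)·11.5^11/11! = 0.118068
  p_D = e^(−12.4)·12.4^11/11! = 0.109959
Weight by the priors:
  π_A·p_A = 0.13 × 0.0376612 = 0.00489596
  π_B·p_B = 0.37 × 0.0901974 = 0.033373
  π_C·p_C = 0.19 × 0.118068 = 0.022433
  π_D·p_D = 0.31 × 0.109959 = 0.0340873
Evidence: 0.00489596 + 0.033373 + 0.022433 + 0.0340873 = 0.0947893
P(Regime A | 11 calls) = 0.00489596 / 0.0947893 ≈ 0.052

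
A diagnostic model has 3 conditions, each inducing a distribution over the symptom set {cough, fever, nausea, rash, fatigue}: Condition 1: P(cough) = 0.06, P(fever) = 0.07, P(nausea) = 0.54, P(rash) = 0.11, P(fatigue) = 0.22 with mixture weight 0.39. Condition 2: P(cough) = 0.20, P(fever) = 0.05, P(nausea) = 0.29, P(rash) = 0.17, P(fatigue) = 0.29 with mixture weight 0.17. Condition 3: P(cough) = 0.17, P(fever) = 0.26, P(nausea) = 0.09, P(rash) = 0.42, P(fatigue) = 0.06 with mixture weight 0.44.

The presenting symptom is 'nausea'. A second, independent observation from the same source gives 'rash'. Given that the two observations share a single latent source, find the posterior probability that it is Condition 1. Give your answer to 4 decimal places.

0.4808

Apply Bayes' rule: the posterior for each component is proportional to its prior times its likelihood at x.
Since both observations come from the same component, the likelihood for component k is f_k(x₁)·f_k(x₂).
  f_1 = [P(nausea | comp) = 0.54] × [0.11] = 0.0594
  f_2 = [P(nausea | comp) = 0.29] × [0.17] = 0.0493
  f_3 = [P(nausea | comp) = 0.09] × [0.42] = 0.0378
Weight by the priors:
  w_1·f_1 = 0.39 × 0.0594 = 0.023166
  w_2·f_2 = 0.17 × 0.0493 = 0.008381
  w_3·f_3 = 0.44 × 0.0378 = 0.016632
Normaliser: 0.023166 + 0.008381 + 0.016632 = 0.048179
P(Condition 1 | x₁, x₂) = 0.023166 / 0.048179 ≈ 0.4808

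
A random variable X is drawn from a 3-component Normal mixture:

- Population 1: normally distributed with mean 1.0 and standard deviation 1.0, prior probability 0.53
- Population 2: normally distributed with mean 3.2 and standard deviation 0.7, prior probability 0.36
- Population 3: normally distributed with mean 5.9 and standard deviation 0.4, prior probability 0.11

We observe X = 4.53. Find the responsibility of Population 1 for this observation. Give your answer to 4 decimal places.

Posterior ∝ prior × likelihood, so P(k | x) ∝ P(Z=k) f_k(x); normalise over all components.
Evaluate each component's likelihood at the observed value:
  p_1 = (1/(1.0·√(2π)))·exp(−(4.53−1.0)²/(2·1.0²)) = 0.398942·exp(-6.23045) = 0.000785344
  p_2 = (1/(0.7·√(2π)))·exp(−(4.53−3.2)²/(2·0.7²)) = 0.569918·exp(-1.80500) = 0.0937369
  p_3 = (1/(0.4·√(2π)))·exp(−(4.53−5.9)²/(2·0.4²)) = 0.997356·exp(-5.86531) = 0.00282864
Prior × likelihood for each component:
  P(Z=1)·p_1 = 0.53 × 0.000785344 = 0.000416232
  P(Z=2)·p_2 = 0.36 × 0.0937369 = 0.0337453
  P(Z=3)·p_3 = 0.11 × 0.00282864 = 0.00031115
Marginal: 0.000416232 + 0.0337453 + 0.00031115 = 0.0344727
Responsibility of Population 1: 0.000416232 / 0.0344727 ≈ 0.0121

0.0121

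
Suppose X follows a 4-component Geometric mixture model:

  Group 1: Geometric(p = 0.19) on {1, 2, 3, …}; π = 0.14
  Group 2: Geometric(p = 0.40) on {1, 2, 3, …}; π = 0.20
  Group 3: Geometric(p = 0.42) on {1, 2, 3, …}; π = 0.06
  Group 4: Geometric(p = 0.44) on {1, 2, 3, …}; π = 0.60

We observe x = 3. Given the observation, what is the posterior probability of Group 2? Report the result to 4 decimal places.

0.2094

P(component k | x) = π_k·f_k(x) / marginal(x), where marginal(x) = Σ_j π_j·f_j(x).
Geometric probabilities:
  L_1 = 0.19·(1−0.19)^2 = 0.19·0.6561 = 0.124659
  L_2 = 0.40·(1−0.40)^2 = 0.40·0.36 = 0.144
  L_3 = 0.42·(1−0.42)^2 = 0.42·0.3364 = 0.141288
  L_4 = 0.44·(1−0.44)^2 = 0.44·0.3136 = 0.137984
Unnormalised posteriors:
  π_1·L_1 = 0.14 × 0.124659 = 0.0174523
  π_2·L_2 = 0.20 × 0.144 = 0.0288
  π_3·L_3 = 0.06 × 0.141288 = 0.00847728
  π_4·L_4 = 0.60 × 0.137984 = 0.0827904
Evidence: 0.0174523 + 0.0288 + 0.00847728 + 0.0827904 = 0.13752
P(Group 2 | 3) ≈ 0.2094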